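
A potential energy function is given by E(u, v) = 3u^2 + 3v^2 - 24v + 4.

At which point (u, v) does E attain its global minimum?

E(u,v) separates as P(u) + Q(v) + 4, so its minimum is min P + min Q + 4.
P'(u) = 6u vanishes at u ∈ {0}; Q'(v) = 6v - 24 vanishes at v ∈ {4}.
Local minima of P (where P''>0): P(0)=0. Local minima of Q: Q(4)=-48.
So the global minimum of E is P(0) + Q(4) + 4 = 0 − 48 + 4 = -44, attained at (0, 4).

(0, 4)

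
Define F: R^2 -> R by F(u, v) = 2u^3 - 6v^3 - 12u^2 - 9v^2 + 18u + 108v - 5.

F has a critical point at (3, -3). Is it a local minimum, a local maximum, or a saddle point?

local minimum

The mixed partial ∂²F/∂u∂v is 0, so the Hessian at any point is diag(F_uu, F_vv) = diag(12(u - 2), -18(2v + 1)).
At (3, -3): H = diag(12, 90).
Both eigenvalues are positive, so H is positive definite: a local minimum.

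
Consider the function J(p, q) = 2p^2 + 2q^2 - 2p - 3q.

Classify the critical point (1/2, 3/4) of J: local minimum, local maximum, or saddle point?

The Hessian of J is constant: H = [[4, 0], [0, 4]].
det(H) = 4·4 − 0² = 16.
det(H) > 0 and tr(H) = 8 > 0, so H is positive definite and the point is a local minimum.

local minimum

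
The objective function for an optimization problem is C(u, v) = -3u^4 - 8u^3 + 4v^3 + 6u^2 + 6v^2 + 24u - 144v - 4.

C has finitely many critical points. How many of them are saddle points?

C separates as a function of u plus a function of v, so ∇C=0 decouples.
∂C/∂u = -12(u - 1)(u + 1)(u + 2) = 0 at u ∈ {-2, -1, 1}; ∂C/∂v = 12(v - 3)(v + 4) = 0 at v ∈ {-4, 3}.
The Hessian is diagonal: diag(C_uu, C_vv). Second derivatives: C_uu(-2)=-36, C_uu(-1)=24, C_uu(1)=-72; C_vv(-4)=-84, C_vv(3)=84.
Saddle points occur where the two diagonal entries have opposite signs: (-2, 3), (-1, -4), (1, 3). Count: 3.

3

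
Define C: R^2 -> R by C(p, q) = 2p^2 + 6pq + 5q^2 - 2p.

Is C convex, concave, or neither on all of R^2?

convex

C is quadratic, so its Hessian is the constant matrix H = [[4, 6], [6, 10]].
det(H) = 4, tr(H) = 14.
det(H) > 0 and tr(H) > 0, so H is positive definite everywhere: convex.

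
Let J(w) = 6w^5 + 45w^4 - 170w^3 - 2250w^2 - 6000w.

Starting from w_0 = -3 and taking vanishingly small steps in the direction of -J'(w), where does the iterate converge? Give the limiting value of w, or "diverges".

-4

J'(w) = 30(w - 5)(w + 2)(w + 4)(w + 5), so J'(-3) = 480.
Gradient descent moves in the -J' direction, i.e. w is decreasing.
The nearest critical point in that direction is w = -4, where J'' = 540 > 0 (a local minimum). The iterate converges there.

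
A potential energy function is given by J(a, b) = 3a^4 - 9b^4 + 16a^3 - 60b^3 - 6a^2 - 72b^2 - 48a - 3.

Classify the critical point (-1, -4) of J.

The mixed partial ∂²J/∂a∂b is 0, so the Hessian at any point is diag(J_aa, J_bb) = diag(12(3a^2 + 8a - 1), -36(3b^2 + 10b + 4)).
At (-1, -4): H = diag(-72, -432).
Both eigenvalues are negative, so H is negative definite: a local maximum.

local maximum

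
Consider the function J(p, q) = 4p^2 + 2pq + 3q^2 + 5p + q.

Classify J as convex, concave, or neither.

convex

J is quadratic, so its Hessian is the constant matrix H = [[8, 2], [2, 6]].
det(H) = 44, tr(H) = 14.
det(H) > 0 and tr(H) > 0, so H is positive definite everywhere: convex.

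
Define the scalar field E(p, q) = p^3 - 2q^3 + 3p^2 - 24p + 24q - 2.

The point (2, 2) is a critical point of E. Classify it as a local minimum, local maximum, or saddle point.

The mixed partial ∂²E/∂p∂q is 0, so the Hessian at any point is diag(E_pp, E_qq) = diag(6(p + 1), -12q).
At (2, 2): H = diag(18, -24).
The eigenvalues have opposite signs, so H is indefinite: a saddle point.

saddle point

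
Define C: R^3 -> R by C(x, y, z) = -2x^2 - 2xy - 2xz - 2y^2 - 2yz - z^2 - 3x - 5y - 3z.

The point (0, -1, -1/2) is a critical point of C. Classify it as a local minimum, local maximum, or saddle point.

The Hessian is constant: H = [[-4, -2, -2], [-2, -4, -2], [-2, -2, -2]].
Leading principal minors: Δ₁ = -4, Δ₂ = 12, Δ₃ = -8.
The minors alternate sign starting negative (−, +, −), so H is negative definite: a local maximum.

local maximum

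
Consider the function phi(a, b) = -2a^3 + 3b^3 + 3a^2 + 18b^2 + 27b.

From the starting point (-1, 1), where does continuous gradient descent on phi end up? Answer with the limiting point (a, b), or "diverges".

(0, -1)

phi is separable, so gradient descent decouples: a follows -∂phi/∂a, b follows -∂phi/∂b.
∂phi/∂a = -6a(a - 1); at a=-1 this is -12, so a increases.
∂phi/∂b = 9(b + 1)(b + 3); at b=1 this is 72, so b decreases.
a converges to its nearest critical value 0 (a local min of the a-part); b converges to -1. The iterate converges to (0, -1).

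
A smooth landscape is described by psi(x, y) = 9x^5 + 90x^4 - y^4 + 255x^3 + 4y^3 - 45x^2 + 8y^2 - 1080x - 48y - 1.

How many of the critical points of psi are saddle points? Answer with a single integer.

psi separates as a function of x plus a function of y, so ∇psi=0 decouples.
∂psi/∂x = 45(x - 1)(x + 2)(x + 3)(x + 4) = 0 at x ∈ {-4, -3, -2, 1}; ∂psi/∂y = -4(y - 3)(y - 2)(y + 2) = 0 at y ∈ {-2, 2, 3}.
The Hessian is diagonal: diag(psi_xx, psi_yy). Second derivatives: psi_xx(-4)=-450, psi_xx(-3)=180, psi_xx(-2)=-270, psi_xx(1)=2700; psi_yy(-2)=-80, psi_yy(2)=16, psi_yy(3)=-20.
Saddle points occur where the two diagonal entries have opposite signs: (-4, 2), (-3, -2), (-3, 3), (-2, 2), (1, -2), (1, 3). Count: 6.

6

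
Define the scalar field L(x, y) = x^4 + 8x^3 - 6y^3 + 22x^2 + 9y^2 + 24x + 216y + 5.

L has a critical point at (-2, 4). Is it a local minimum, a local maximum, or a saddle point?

local maximum

The mixed partial ∂²L/∂x∂y is 0, so the Hessian at any point is diag(L_xx, L_yy) = diag(4(3x^2 + 12x + 11), 18(-2y + 1)).
At (-2, 4): H = diag(-4, -126).
Both eigenvalues are negative, so H is negative definite: a local maximum.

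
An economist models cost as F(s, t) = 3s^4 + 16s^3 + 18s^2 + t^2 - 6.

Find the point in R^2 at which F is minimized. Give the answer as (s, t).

F(s,t) separates as P(s) + Q(t) − 6, so its minimum is min P + min Q − 6.
P'(s) = 12s(s + 1)(s + 3) vanishes at s ∈ {-3, -1, 0}; Q'(t) = 2t vanishes at t ∈ {0}.
Local minima of P (where P''>0): P(-3)=-27, P(0)=0. Local minima of Q: Q(0)=0.
So the global minimum of F is P(-3) + Q(0) − 6 = -27 + 0 − 6 = -33, attained at (-3, 0).

(-3, 0)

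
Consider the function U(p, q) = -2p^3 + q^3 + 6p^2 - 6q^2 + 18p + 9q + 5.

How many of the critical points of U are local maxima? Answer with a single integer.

U separates as a function of p plus a function of q, so ∇U=0 decouples.
∂U/∂p = -6(p - 3)(p + 1) = 0 at p ∈ {-1, 3}; ∂U/∂q = 3(q - 3)(q - 1) = 0 at q ∈ {1, 3}.
The Hessian is diagonal: diag(U_pp, U_qq). Second derivatives: U_pp(-1)=24, U_pp(3)=-24; U_qq(1)=-6, U_qq(3)=6.
Local maxima occur where both diagonal entries negative: (3, 1). Count: 1.

1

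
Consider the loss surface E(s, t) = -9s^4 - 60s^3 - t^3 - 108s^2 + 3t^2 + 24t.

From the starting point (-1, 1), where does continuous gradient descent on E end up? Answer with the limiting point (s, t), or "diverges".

(-2, -2)

E is separable, so gradient descent decouples: s follows -∂E/∂s, t follows -∂E/∂t.
∂E/∂s = -36s(s + 2)(s + 3); at s=-1 this is 72, so s decreases.
∂E/∂t = -3(t - 4)(t + 2); at t=1 this is 27, so t decreases.
s converges to its nearest critical value -2 (a local min of the s-part); t converges to -2. The iterate converges to (-2, -2).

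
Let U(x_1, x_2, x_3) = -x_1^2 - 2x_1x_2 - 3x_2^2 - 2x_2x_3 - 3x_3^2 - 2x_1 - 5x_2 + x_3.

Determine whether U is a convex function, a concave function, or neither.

concave

U is quadratic, so its Hessian is the constant matrix H = [[-2, -2, 0], [-2, -6, -2], [0, -2, -6]].
Leading principal minors: -2, 8, -40.
Signs alternate −, +, − ⇒ H ≺ 0 ⇒ concave.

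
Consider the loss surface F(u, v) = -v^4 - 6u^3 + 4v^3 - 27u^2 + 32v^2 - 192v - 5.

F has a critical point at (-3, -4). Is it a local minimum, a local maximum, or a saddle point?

The mixed partial ∂²F/∂u∂v is 0, so the Hessian at any point is diag(F_uu, F_vv) = diag(-18(2u + 3), 4(-3v^2 + 6v + 16)).
At (-3, -4): H = diag(54, -224).
The eigenvalues have opposite signs, so H is indefinite: a saddle point.

saddle point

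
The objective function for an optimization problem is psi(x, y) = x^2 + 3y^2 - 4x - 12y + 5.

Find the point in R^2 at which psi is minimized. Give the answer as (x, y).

(2, 2)

psi(x,y) separates as P(x) + Q(y) + 5, so its minimum is min P + min Q + 5.
P'(x) = 2x - 4 vanishes at x ∈ {2}; Q'(y) = 6y - 12 vanishes at y ∈ {2}.
Local minima of P (where P''>0): P(2)=-4. Local minima of Q: Q(2)=-12.
So the global minimum of psi is P(2) + Q(2) + 5 = -4 − 12 + 5 = -11, attained at (2, 2).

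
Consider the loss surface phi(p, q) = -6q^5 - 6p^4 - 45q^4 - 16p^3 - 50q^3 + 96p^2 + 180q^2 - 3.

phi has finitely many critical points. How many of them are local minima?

phi separates as a function of p plus a function of q, so ∇phi=0 decouples.
∂phi/∂p = -24p(p - 2)(p + 4) = 0 at p ∈ {-4, 0, 2}; ∂phi/∂q = -30q(q - 1)(q + 3)(q + 4) = 0 at q ∈ {-4, -3, 0, 1}.
The Hessian is diagonal: diag(phi_pp, phi_qq). Second derivatives: phi_pp(-4)=-576, phi_pp(0)=192, phi_pp(2)=-288; phi_qq(-4)=600, phi_qq(-3)=-360, phi_qq(0)=360, phi_qq(1)=-600.
Local minima occur where both diagonal entries positive: (0, -4), (0, 0). Count: 2.

2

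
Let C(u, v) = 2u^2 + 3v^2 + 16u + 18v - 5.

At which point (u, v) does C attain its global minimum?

(-4, -3)

C(u,v) separates as P(u) + Q(v) − 5, so its minimum is min P + min Q − 5.
P'(u) = 4u + 16 vanishes at u ∈ {-4}; Q'(v) = 6v + 18 vanishes at v ∈ {-3}.
Local minima of P (where P''>0): P(-4)=-32. Local minima of Q: Q(-3)=-27.
So the global minimum of C is P(-4) + Q(-3) − 5 = -32 − 27 − 5 = -64, attained at (-4, -3).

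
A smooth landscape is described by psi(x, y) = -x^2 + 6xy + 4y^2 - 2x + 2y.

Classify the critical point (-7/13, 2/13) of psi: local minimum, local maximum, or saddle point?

saddle point

The Hessian of psi is constant: H = [[-2, 6], [6, 8]].
det(H) = (-2)·8 − 6² = -52.
Since det(H) < 0, H is indefinite and the critical point is a saddle point.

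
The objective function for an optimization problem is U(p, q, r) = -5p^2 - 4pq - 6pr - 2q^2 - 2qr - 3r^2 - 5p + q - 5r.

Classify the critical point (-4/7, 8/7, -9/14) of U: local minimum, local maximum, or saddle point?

The Hessian is constant: H = [[-10, -4, -6], [-4, -4, -2], [-6, -2, -6]].
Leading principal minors: Δ₁ = -10, Δ₂ = 24, Δ₃ = -56.
The minors alternate sign starting negative (−, +, −), so H is negative definite: a local maximum.

local maximum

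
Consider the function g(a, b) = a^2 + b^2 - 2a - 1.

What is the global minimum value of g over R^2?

g(a,b) separates as P(a) + Q(b) − 1, so its minimum is min P + min Q − 1.
P'(a) = 2a - 2 vanishes at a ∈ {1}; Q'(b) = 2b vanishes at b ∈ {0}.
Local minima of P (where P''>0): P(1)=-1. Local minima of Q: Q(0)=0.
So the global minimum of g is P(1) + Q(0) − 1 = -1 + 0 − 1 = -2, attained at (1, 0).

-2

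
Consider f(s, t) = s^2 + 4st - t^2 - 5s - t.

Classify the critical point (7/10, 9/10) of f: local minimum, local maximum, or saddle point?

saddle point

The Hessian of f is constant: H = [[2, 4], [4, -2]].
det(H) = 2·(-2) − 4² = -20.
Since det(H) < 0, H is indefinite and the critical point is a saddle point.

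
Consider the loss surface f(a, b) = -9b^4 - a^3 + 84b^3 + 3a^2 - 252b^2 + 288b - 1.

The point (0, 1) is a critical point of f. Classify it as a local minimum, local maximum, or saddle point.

saddle point

The mixed partial ∂²f/∂a∂b is 0, so the Hessian at any point is diag(f_aa, f_bb) = diag(6(-a + 1), 36(-3b^2 + 14b - 14)).
At (0, 1): H = diag(6, -108).
The eigenvalues have opposite signs, so H is indefinite: a saddle point.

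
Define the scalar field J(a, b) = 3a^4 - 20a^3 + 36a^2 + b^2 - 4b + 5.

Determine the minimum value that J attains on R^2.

J(a,b) separates as P(a) + Q(b) + 5, so its minimum is min P + min Q + 5.
P'(a) = 12a(a - 3)(a - 2) vanishes at a ∈ {0, 2, 3}; Q'(b) = 2b - 4 vanishes at b ∈ {2}.
Local minima of P (where P''>0): P(0)=0, P(3)=27. Local minima of Q: Q(2)=-4.
So the global minimum of J is P(0) + Q(2) + 5 = 0 − 4 + 5 = 1, attained at (0, 2).

1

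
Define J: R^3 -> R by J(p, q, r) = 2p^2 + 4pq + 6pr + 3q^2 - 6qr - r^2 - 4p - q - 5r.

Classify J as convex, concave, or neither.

neither

J is quadratic, so its Hessian is the constant matrix H = [[4, 4, 6], [4, 6, -6], [6, -6, -2]].
Leading principal minors: 4, 8, -664.
Neither pattern holds ⇒ H is indefinite ⇒ neither convex nor concave.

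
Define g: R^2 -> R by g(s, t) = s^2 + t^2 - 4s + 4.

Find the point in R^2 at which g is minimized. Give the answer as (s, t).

(2, 0)

g(s,t) separates as P(s) + Q(t) + 4, so its minimum is min P + min Q + 4.
P'(s) = 2s - 4 vanishes at s ∈ {2}; Q'(t) = 2t vanishes at t ∈ {0}.
Local minima of P (where P''>0): P(2)=-4. Local minima of Q: Q(0)=0.
So the global minimum of g is P(2) + Q(0) + 4 = -4 + 0 + 4 = 0, attained at (2, 0).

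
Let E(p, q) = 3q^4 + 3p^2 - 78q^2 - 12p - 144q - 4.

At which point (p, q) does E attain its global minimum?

E(p,q) separates as A(p) + B(q) − 4, so its minimum is min A + min B − 4.
A'(p) = 6p - 12 vanishes at p ∈ {2}; B'(q) = 12(q - 4)(q + 1)(q + 3) vanishes at q ∈ {-3, -1, 4}.
Local minima of A (where A''>0): A(2)=-12. Local minima of B: B(-3)=-27, B(4)=-1056.
So the global minimum of E is A(2) + B(4) − 4 = -12 − 1056 − 4 = -1072, attained at (2, 4).

(2, 4)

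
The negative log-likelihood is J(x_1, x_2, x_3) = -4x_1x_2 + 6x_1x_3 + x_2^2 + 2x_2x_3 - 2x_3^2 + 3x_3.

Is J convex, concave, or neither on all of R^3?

neither

J is quadratic, so its Hessian is the constant matrix H = [[0, -4, 6], [-4, 2, 2], [6, 2, -4]].
Leading principal minors: 0, -16, -104.
Neither pattern holds ⇒ H is indefinite ⇒ neither convex nor concave.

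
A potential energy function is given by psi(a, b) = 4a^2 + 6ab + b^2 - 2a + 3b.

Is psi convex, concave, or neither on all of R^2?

psi is quadratic, so its Hessian is the constant matrix H = [[8, 6], [6, 2]].
det(H) = -20, tr(H) = 10.
det(H) < 0, so H is indefinite: neither convex nor concave.

neither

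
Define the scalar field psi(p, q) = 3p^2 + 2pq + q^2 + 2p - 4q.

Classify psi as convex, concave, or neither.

convex

psi is quadratic, so its Hessian is the constant matrix H = [[6, 2], [2, 2]].
det(H) = 8, tr(H) = 8.
det(H) > 0 and tr(H) > 0, so H is positive definite everywhere: convex.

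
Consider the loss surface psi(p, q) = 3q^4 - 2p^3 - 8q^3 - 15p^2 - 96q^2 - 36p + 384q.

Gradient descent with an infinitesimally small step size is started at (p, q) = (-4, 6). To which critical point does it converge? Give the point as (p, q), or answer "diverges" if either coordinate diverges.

psi is separable, so gradient descent decouples: p follows -∂psi/∂p, q follows -∂psi/∂q.
∂psi/∂p = -6(p + 2)(p + 3); at p=-4 this is -12, so p increases.
∂psi/∂q = 12(q - 4)(q - 2)(q + 4); at q=6 this is 960, so q decreases.
p converges to its nearest critical value -3 (a local min of the p-part); q converges to 4. The iterate converges to (-3, 4).

(-3, 4)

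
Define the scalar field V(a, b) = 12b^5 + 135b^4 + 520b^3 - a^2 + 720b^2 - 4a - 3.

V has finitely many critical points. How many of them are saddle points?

2

V separates as a function of a plus a function of b, so ∇V=0 decouples.
∂V/∂a = -2(a + 2) = 0 at a ∈ {-2}; ∂V/∂b = 60b(b + 2)(b + 3)(b + 4) = 0 at b ∈ {-4, -3, -2, 0}.
The Hessian is diagonal: diag(V_aa, V_bb). Second derivatives: V_aa(-2)=-2; V_bb(-4)=-480, V_bb(-3)=180, V_bb(-2)=-240, V_bb(0)=1440.
Saddle points occur where the two diagonal entries have opposite signs: (-2, -3), (-2, 0). Count: 2.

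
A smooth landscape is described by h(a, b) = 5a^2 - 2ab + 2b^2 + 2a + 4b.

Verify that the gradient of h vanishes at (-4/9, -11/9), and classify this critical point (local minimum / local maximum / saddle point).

local minimum

∇h = (10a - 2b + 2, -2a + 4b + 4); substituting (-4/9, -11/9) gives ∇h = (0, 0), so (-4/9, -11/9) is indeed a critical point.
The Hessian of h is constant: H = [[10, -2], [-2, 4]].
det(H) = 10·4 − (-2)² = 36.
det(H) > 0 and tr(H) = 14 > 0, so H is positive definite and the point is a local minimum.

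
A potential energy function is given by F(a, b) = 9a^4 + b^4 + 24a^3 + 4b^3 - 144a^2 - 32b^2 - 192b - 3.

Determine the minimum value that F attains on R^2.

-2307

F(a,b) separates as P(a) + Q(b) − 3, so its minimum is min P + min Q − 3.
P'(a) = 36a(a - 2)(a + 4) vanishes at a ∈ {-4, 0, 2}; Q'(b) = 4(b - 4)(b + 3)(b + 4) vanishes at b ∈ {-4, -3, 4}.
Local minima of P (where P''>0): P(-4)=-1536, P(2)=-240. Local minima of Q: Q(-4)=256, Q(4)=-768.
So the global minimum of F is P(-4) + Q(4) − 3 = -1536 − 768 − 3 = -2307, attained at (-4, 4).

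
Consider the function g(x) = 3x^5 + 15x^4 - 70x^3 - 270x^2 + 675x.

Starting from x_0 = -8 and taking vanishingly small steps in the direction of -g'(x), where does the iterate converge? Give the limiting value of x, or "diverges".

g'(x) = 15(x - 3)(x - 1)(x + 3)(x + 5), so g'(-8) = 22275.
Gradient descent moves in the -g' direction, i.e. x is decreasing.
There is no critical point below x=-8, and g' keeps the same sign, so the iterate runs off to −∞.

diverges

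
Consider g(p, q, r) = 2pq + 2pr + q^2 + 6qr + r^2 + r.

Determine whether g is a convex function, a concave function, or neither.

g is quadratic, so its Hessian is the constant matrix H = [[0, 2, 2], [2, 2, 6], [2, 6, 2]].
Leading principal minors: 0, -4, 32.
Neither pattern holds ⇒ H is indefinite ⇒ neither convex nor concave.

neither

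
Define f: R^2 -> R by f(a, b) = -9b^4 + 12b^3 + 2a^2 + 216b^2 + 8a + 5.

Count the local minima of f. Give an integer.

1

f separates as a function of a plus a function of b, so ∇f=0 decouples.
∂f/∂a = 4(a + 2) = 0 at a ∈ {-2}; ∂f/∂b = -36b(b - 4)(b + 3) = 0 at b ∈ {-3, 0, 4}.
The Hessian is diagonal: diag(f_aa, f_bb). Second derivatives: f_aa(-2)=4; f_bb(-3)=-756, f_bb(0)=432, f_bb(4)=-1008.
Local minima occur where both diagonal entries positive: (-2, 0). Count: 1.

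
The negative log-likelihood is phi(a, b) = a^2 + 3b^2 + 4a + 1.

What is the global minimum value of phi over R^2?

phi(a,b) separates as P(a) + Q(b) + 1, so its minimum is min P + min Q + 1.
P'(a) = 2a + 4 vanishes at a ∈ {-2}; Q'(b) = 6b vanishes at b ∈ {0}.
Local minima of P (where P''>0): P(-2)=-4. Local minima of Q: Q(0)=0.
So the global minimum of phi is P(-2) + Q(0) + 1 = -4 + 0 + 1 = -3, attained at (-2, 0).

-3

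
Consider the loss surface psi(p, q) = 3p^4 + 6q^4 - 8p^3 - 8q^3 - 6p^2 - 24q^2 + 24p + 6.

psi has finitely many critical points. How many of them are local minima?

4

psi separates as a function of p plus a function of q, so ∇psi=0 decouples.
∂psi/∂p = 12(p - 2)(p - 1)(p + 1) = 0 at p ∈ {-1, 1, 2}; ∂psi/∂q = 24q(q - 2)(q + 1) = 0 at q ∈ {-1, 0, 2}.
The Hessian is diagonal: diag(psi_pp, psi_qq). Second derivatives: psi_pp(-1)=72, psi_pp(1)=-24, psi_pp(2)=36; psi_qq(-1)=72, psi_qq(0)=-48, psi_qq(2)=144.
Local minima occur where both diagonal entries positive: (-1, -1), (-1, 2), (2, -1), (2, 2). Count: 4.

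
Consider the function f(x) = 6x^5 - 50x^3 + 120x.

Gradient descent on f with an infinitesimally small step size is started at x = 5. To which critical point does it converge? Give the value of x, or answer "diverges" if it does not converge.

2

f'(x) = 30(x - 2)(x - 1)(x + 1)(x + 2), so f'(5) = 15120.
Gradient descent moves in the -f' direction, i.e. x is decreasing.
The nearest critical point in that direction is x = 2, where f'' = 360 > 0 (a local minimum). The iterate converges there.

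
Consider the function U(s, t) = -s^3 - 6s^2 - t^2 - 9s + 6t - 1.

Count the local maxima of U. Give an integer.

1

U separates as a function of s plus a function of t, so ∇U=0 decouples.
∂U/∂s = -3(s + 1)(s + 3) = 0 at s ∈ {-3, -1}; ∂U/∂t = -2(t - 3) = 0 at t ∈ {3}.
The Hessian is diagonal: diag(U_ss, U_tt). Second derivatives: U_ss(-3)=6, U_ss(-1)=-6; U_tt(3)=-2.
Local maxima occur where both diagonal entries negative: (-1, 3). Count: 1.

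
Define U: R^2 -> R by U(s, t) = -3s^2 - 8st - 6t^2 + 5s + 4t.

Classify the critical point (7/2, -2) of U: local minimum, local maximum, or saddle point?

The Hessian of U is constant: H = [[-6, -8], [-8, -12]].
det(H) = (-6)·(-12) − (-8)² = 8.
det(H) > 0 and tr(H) = -18 < 0, so H is negative definite and the point is a local maximum.

local maximum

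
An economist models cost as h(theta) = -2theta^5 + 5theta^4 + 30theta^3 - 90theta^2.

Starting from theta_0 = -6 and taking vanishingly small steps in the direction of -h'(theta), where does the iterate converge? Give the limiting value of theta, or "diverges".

-3

h'(theta) = -10theta(theta - 3)(theta - 2)(theta + 3), so h'(-6) = -12960.
Gradient descent moves in the -h' direction, i.e. theta is increasing.
The nearest critical point in that direction is theta = -3, where h'' = 900 > 0 (a local minimum). The iterate converges there.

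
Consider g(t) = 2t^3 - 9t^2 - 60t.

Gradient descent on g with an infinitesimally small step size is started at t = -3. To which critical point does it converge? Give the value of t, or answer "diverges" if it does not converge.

g'(t) = 6(t - 5)(t + 2), so g'(-3) = 48.
Gradient descent moves in the -g' direction, i.e. t is decreasing.
There is no critical point below t=-3, and g' keeps the same sign, so the iterate runs off to −∞.

diverges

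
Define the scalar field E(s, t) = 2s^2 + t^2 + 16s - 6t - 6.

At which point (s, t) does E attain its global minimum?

(-4, 3)

E(s,t) separates as P(s) + Q(t) − 6, so its minimum is min P + min Q − 6.
P'(s) = 4s + 16 vanishes at s ∈ {-4}; Q'(t) = 2(t - 3) vanishes at t ∈ {3}.
Local minima of P (where P''>0): P(-4)=-32. Local minima of Q: Q(3)=-9.
So the global minimum of E is P(-4) + Q(3) − 6 = -32 − 9 − 6 = -47, attained at (-4, 3).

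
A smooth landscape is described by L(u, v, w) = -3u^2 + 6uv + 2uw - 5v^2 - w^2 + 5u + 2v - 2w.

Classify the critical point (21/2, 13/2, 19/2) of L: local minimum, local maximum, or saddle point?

local maximum

The Hessian is constant: H = [[-6, 6, 2], [6, -10, 0], [2, 0, -2]].
Leading principal minors: Δ₁ = -6, Δ₂ = 24, Δ₃ = -8.
The minors alternate sign starting negative (−, +, −), so H is negative definite: a local maximum.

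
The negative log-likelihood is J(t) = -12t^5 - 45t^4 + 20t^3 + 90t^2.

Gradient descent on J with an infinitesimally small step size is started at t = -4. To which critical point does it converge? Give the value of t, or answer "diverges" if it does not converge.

J'(t) = -60t(t - 1)(t + 1)(t + 3), so J'(-4) = -3600.
Gradient descent moves in the -J' direction, i.e. t is increasing.
The nearest critical point in that direction is t = -3, where J'' = 1440 > 0 (a local minimum). The iterate converges there.

-3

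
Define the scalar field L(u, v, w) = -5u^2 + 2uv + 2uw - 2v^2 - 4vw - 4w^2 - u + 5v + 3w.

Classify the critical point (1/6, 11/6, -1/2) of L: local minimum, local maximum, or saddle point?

The Hessian is constant: H = [[-10, 2, 2], [2, -4, -4], [2, -4, -8]].
Leading principal minors: Δ₁ = -10, Δ₂ = 36, Δ₃ = -144.
The minors alternate sign starting negative (−, +, −), so H is negative definite: a local maximum.

local maximum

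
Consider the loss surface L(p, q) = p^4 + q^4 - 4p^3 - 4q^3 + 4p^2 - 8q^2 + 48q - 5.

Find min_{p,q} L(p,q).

-85

L(p,q) separates as A(p) + B(q) − 5, so its minimum is min A + min B − 5.
A'(p) = 4p(p - 2)(p - 1) vanishes at p ∈ {0, 1, 2}; B'(q) = 4(q - 3)(q - 2)(q + 2) vanishes at q ∈ {-2, 2, 3}.
Local minima of A (where A''>0): A(0)=0, A(2)=0. Local minima of B: B(-2)=-80, B(3)=45.
So the global minimum of L is A(0) + B(-2) − 5 = 0 − 80 − 5 = -85, attained at (0, -2).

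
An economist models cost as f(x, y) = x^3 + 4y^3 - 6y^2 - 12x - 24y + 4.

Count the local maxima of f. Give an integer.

f separates as a function of x plus a function of y, so ∇f=0 decouples.
∂f/∂x = 3(x - 2)(x + 2) = 0 at x ∈ {-2, 2}; ∂f/∂y = 12(y - 2)(y + 1) = 0 at y ∈ {-1, 2}.
The Hessian is diagonal: diag(f_xx, f_yy). Second derivatives: f_xx(-2)=-12, f_xx(2)=12; f_yy(-1)=-36, f_yy(2)=36.
Local maxima occur where both diagonal entries negative: (-2, -1). Count: 1.

1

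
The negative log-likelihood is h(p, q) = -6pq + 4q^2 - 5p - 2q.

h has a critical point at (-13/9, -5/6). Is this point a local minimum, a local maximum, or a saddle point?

The Hessian of h is constant: H = [[0, -6], [-6, 8]].
det(H) = 0·8 − (-6)² = -36.
Since det(H) < 0, H is indefinite and the critical point is a saddle point.

saddle point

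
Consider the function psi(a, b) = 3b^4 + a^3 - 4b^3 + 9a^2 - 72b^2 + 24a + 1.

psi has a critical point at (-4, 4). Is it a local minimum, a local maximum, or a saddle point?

saddle point

The mixed partial ∂²psi/∂a∂b is 0, so the Hessian at any point is diag(psi_aa, psi_bb) = diag(6(a + 3), 12(3b^2 - 2b - 12)).
At (-4, 4): H = diag(-6, 336).
The eigenvalues have opposite signs, so H is indefinite: a saddle point.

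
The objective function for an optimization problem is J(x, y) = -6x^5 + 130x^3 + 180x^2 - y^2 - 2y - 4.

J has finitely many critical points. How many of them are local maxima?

J separates as a function of x plus a function of y, so ∇J=0 decouples.
∂J/∂x = -30x(x - 4)(x + 1)(x + 3) = 0 at x ∈ {-3, -1, 0, 4}; ∂J/∂y = -2(y + 1) = 0 at y ∈ {-1}.
The Hessian is diagonal: diag(J_xx, J_yy). Second derivatives: J_xx(-3)=1260, J_xx(-1)=-300, J_xx(0)=360, J_xx(4)=-4200; J_yy(-1)=-2.
Local maxima occur where both diagonal entries negative: (-1, -1), (4, -1). Count: 2.

2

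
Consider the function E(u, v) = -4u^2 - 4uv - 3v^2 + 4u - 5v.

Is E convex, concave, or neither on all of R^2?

E is quadratic, so its Hessian is the constant matrix H = [[-8, -4], [-4, -6]].
det(H) = 32, tr(H) = -14.
det(H) > 0 and tr(H) < 0, so H is negative definite everywhere: concave.

concave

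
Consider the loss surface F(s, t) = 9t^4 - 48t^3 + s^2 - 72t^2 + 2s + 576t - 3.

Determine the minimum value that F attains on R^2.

F(s,t) separates as P(s) + Q(t) − 3, so its minimum is min P + min Q − 3.
P'(s) = 2s + 2 vanishes at s ∈ {-1}; Q'(t) = 36(t - 4)(t - 2)(t + 2) vanishes at t ∈ {-2, 2, 4}.
Local minima of P (where P''>0): P(-1)=-1. Local minima of Q: Q(-2)=-912, Q(4)=384.
So the global minimum of F is P(-1) + Q(-2) − 3 = -1 − 912 − 3 = -916, attained at (-1, -2).

-916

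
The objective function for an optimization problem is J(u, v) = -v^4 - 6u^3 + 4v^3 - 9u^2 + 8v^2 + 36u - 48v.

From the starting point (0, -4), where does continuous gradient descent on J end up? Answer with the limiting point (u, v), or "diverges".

J is separable, so gradient descent decouples: u follows -∂J/∂u, v follows -∂J/∂v.
∂J/∂u = -18(u - 1)(u + 2); at u=0 this is 36, so u decreases.
∂J/∂v = -4(v - 3)(v - 2)(v + 2); at v=-4 this is 336, so v decreases.
The v-coordinate has no critical point in that direction and runs off to infinity.

diverges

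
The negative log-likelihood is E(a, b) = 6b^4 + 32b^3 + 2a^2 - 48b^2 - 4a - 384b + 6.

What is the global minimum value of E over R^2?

-604

E(a,b) separates as P(a) + Q(b) + 6, so its minimum is min P + min Q + 6.
P'(a) = 4a - 4 vanishes at a ∈ {1}; Q'(b) = 24(b - 2)(b + 2)(b + 4) vanishes at b ∈ {-4, -2, 2}.
Local minima of P (where P''>0): P(1)=-2. Local minima of Q: Q(-4)=256, Q(2)=-608.
So the global minimum of E is P(1) + Q(2) + 6 = -2 − 608 + 6 = -604, attained at (1, 2).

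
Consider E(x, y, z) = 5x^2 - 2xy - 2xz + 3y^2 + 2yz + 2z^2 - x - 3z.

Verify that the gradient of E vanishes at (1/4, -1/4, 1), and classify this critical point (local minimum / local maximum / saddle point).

∇E = (10x - 2y - 2z - 1, -2x + 6y + 2z, -2x + 2y + 4z - 3); substituting (1/4, -1/4, 1) gives ∇E = (0, 0, 0), so (1/4, -1/4, 1) is indeed a critical point.
The Hessian is constant: H = [[10, -2, -2], [-2, 6, 2], [-2, 2, 4]].
Leading principal minors: Δ₁ = 10, Δ₂ = 56, Δ₃ = 176.
All leading minors are positive, so H is positive definite: a local minimum.

local minimum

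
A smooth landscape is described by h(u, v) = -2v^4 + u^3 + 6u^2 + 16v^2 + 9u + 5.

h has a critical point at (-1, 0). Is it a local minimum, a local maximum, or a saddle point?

local minimum

The mixed partial ∂²h/∂u∂v is 0, so the Hessian at any point is diag(h_uu, h_vv) = diag(6(u + 2), 8(-3v^2 + 4)).
At (-1, 0): H = diag(6, 32).
Both eigenvalues are positive, so H is positive definite: a local minimum.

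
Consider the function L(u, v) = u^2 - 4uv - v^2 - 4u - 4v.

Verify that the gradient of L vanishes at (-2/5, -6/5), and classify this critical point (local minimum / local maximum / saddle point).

saddle point

∇L = (2u - 4v - 4, -4u - 2v - 4); substituting (-2/5, -6/5) gives ∇L = (0, 0), so (-2/5, -6/5) is indeed a critical point.
The Hessian of L is constant: H = [[2, -4], [-4, -2]].
det(H) = 2·(-2) − (-4)² = -20.
Since det(H) < 0, H is indefinite and the critical point is a saddle point.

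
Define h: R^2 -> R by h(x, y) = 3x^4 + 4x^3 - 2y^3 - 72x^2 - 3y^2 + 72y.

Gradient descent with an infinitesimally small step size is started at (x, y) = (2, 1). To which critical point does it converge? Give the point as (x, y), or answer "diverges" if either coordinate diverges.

(3, -4)

h is separable, so gradient descent decouples: x follows -∂h/∂x, y follows -∂h/∂y.
∂h/∂x = 12x(x - 3)(x + 4); at x=2 this is -144, so x increases.
∂h/∂y = -6(y - 3)(y + 4); at y=1 this is 60, so y decreases.
x converges to its nearest critical value 3 (a local min of the x-part); y converges to -4. The iterate converges to (3, -4).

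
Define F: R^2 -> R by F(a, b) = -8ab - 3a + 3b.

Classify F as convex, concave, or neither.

neither

F is quadratic, so its Hessian is the constant matrix H = [[0, -8], [-8, 0]].
det(H) = -64, tr(H) = 0.
det(H) < 0, so H is indefinite: neither convex nor concave.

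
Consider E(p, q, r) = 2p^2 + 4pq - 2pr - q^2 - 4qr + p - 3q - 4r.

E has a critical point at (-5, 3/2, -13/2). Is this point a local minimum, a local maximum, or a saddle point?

The Hessian is constant: H = [[4, 4, -2], [4, -2, -4], [-2, -4, 0]].
Leading principal minors: Δ₁ = 4, Δ₂ = -24, Δ₃ = 8.
The minors fit neither the all-positive nor the alternating-sign pattern, so H is indefinite: a saddle point.

saddle point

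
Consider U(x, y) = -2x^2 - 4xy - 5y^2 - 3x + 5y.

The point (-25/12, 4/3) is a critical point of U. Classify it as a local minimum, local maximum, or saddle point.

local maximum

The Hessian of U is constant: H = [[-4, -4], [-4, -10]].
det(H) = (-4)·(-10) − (-4)² = 24.
det(H) > 0 and tr(H) = -14 < 0, so H is negative definite and the point is a local maximum.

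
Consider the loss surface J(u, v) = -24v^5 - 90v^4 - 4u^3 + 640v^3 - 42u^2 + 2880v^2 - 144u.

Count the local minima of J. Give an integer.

2

J separates as a function of u plus a function of v, so ∇J=0 decouples.
∂J/∂u = -12(u + 3)(u + 4) = 0 at u ∈ {-4, -3}; ∂J/∂v = -120v(v - 4)(v + 3)(v + 4) = 0 at v ∈ {-4, -3, 0, 4}.
The Hessian is diagonal: diag(J_uu, J_vv). Second derivatives: J_uu(-4)=12, J_uu(-3)=-12; J_vv(-4)=3840, J_vv(-3)=-2520, J_vv(0)=5760, J_vv(4)=-26880.
Local minima occur where both diagonal entries positive: (-4, -4), (-4, 0). Count: 2.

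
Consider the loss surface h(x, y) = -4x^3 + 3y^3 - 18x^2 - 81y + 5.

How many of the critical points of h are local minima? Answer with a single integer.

1

h separates as a function of x plus a function of y, so ∇h=0 decouples.
∂h/∂x = -12x(x + 3) = 0 at x ∈ {-3, 0}; ∂h/∂y = 9(y - 3)(y + 3) = 0 at y ∈ {-3, 3}.
The Hessian is diagonal: diag(h_xx, h_yy). Second derivatives: h_xx(-3)=36, h_xx(0)=-36; h_yy(-3)=-54, h_yy(3)=54.
Local minima occur where both diagonal entries positive: (-3, 3). Count: 1.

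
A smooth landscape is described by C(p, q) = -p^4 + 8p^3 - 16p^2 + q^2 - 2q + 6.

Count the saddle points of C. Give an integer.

2

C separates as a function of p plus a function of q, so ∇C=0 decouples.
∂C/∂p = -4p(p - 4)(p - 2) = 0 at p ∈ {0, 2, 4}; ∂C/∂q = 2(q - 1) = 0 at q ∈ {1}.
The Hessian is diagonal: diag(C_pp, C_qq). Second derivatives: C_pp(0)=-32, C_pp(2)=16, C_pp(4)=-32; C_qq(1)=2.
Saddle points occur where the two diagonal entries have opposite signs: (0, 1), (4, 1). Count: 2.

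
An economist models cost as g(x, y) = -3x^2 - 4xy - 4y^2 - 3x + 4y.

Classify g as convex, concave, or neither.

concave

g is quadratic, so its Hessian is the constant matrix H = [[-6, -4], [-4, -8]].
det(H) = 32, tr(H) = -14.
det(H) > 0 and tr(H) < 0, so H is negative definite everywhere: concave.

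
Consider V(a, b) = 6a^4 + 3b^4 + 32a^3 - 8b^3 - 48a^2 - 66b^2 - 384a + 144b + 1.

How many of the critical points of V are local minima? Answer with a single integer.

4

V separates as a function of a plus a function of b, so ∇V=0 decouples.
∂V/∂a = 24(a - 2)(a + 2)(a + 4) = 0 at a ∈ {-4, -2, 2}; ∂V/∂b = 12(b - 4)(b - 1)(b + 3) = 0 at b ∈ {-3, 1, 4}.
The Hessian is diagonal: diag(V_aa, V_bb). Second derivatives: V_aa(-4)=288, V_aa(-2)=-192, V_aa(2)=576; V_bb(-3)=336, V_bb(1)=-144, V_bb(4)=252.
Local minima occur where both diagonal entries positive: (-4, -3), (-4, 4), (2, -3), (2, 4). Count: 4.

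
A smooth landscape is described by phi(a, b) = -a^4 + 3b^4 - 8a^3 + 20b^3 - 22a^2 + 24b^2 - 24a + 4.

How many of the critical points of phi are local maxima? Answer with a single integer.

2

phi separates as a function of a plus a function of b, so ∇phi=0 decouples.
∂phi/∂a = -4(a + 1)(a + 2)(a + 3) = 0 at a ∈ {-3, -2, -1}; ∂phi/∂b = 12b(b + 1)(b + 4) = 0 at b ∈ {-4, -1, 0}.
The Hessian is diagonal: diag(phi_aa, phi_bb). Second derivatives: phi_aa(-3)=-8, phi_aa(-2)=4, phi_aa(-1)=-8; phi_bb(-4)=144, phi_bb(-1)=-36, phi_bb(0)=48.
Local maxima occur where both diagonal entries negative: (-3, -1), (-1, -1). Count: 2.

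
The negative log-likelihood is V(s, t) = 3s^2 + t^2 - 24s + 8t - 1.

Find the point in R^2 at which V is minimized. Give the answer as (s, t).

V(s,t) separates as P(s) + Q(t) − 1, so its minimum is min P + min Q − 1.
P'(s) = 6s - 24 vanishes at s ∈ {4}; Q'(t) = 2(t + 4) vanishes at t ∈ {-4}.
Local minima of P (where P''>0): P(4)=-48. Local minima of Q: Q(-4)=-16.
So the global minimum of V is P(4) + Q(-4) − 1 = -48 − 16 − 1 = -65, attained at (4, -4).

(4, -4)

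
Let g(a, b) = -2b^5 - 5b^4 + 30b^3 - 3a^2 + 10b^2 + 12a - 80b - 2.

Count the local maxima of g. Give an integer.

g separates as a function of a plus a function of b, so ∇g=0 decouples.
∂g/∂a = -6(a - 2) = 0 at a ∈ {2}; ∂g/∂b = -10(b - 2)(b - 1)(b + 1)(b + 4) = 0 at b ∈ {-4, -1, 1, 2}.
The Hessian is diagonal: diag(g_aa, g_bb). Second derivatives: g_aa(2)=-6; g_bb(-4)=900, g_bb(-1)=-180, g_bb(1)=100, g_bb(2)=-180.
Local maxima occur where both diagonal entries negative: (2, -1), (2, 2). Count: 2.

2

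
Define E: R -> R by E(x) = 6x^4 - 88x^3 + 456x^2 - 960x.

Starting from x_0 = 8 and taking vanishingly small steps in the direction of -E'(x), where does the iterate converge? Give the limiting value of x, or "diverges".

E'(x) = 24(x - 5)(x - 4)(x - 2), so E'(8) = 1728.
Gradient descent moves in the -E' direction, i.e. x is decreasing.
The nearest critical point in that direction is x = 5, where E'' = 72 > 0 (a local minimum). The iterate converges there.

5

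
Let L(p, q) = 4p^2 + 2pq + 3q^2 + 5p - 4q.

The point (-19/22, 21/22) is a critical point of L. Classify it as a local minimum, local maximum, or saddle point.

The Hessian of L is constant: H = [[8, 2], [2, 6]].
det(H) = 8·6 − 2² = 44.
det(H) > 0 and tr(H) = 14 > 0, so H is positive definite and the point is a local minimum.

local minimum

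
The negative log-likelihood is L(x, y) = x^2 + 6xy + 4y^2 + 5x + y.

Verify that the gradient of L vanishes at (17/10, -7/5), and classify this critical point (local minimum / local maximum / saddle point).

∇L = (2x + 6y + 5, 6x + 8y + 1); substituting (17/10, -7/5) gives ∇L = (0, 0), so (17/10, -7/5) is indeed a critical point.
The Hessian of L is constant: H = [[2, 6], [6, 8]].
det(H) = 2·8 − 6² = -20.
Since det(H) < 0, H is indefinite and the critical point is a saddle point.

saddle point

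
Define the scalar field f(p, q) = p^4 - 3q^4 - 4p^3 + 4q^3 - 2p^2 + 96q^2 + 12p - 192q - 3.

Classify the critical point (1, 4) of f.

local maximum

The mixed partial ∂²f/∂p∂q is 0, so the Hessian at any point is diag(f_pp, f_qq) = diag(4(3p^2 - 6p - 1), 12(-3q^2 + 2q + 16)).
At (1, 4): H = diag(-16, -288).
Both eigenvalues are negative, so H is negative definite: a local maximum.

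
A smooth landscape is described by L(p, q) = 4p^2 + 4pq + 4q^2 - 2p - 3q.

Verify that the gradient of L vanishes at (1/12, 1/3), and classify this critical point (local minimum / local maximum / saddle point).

local minimum

∇L = (8p + 4q - 2, 4p + 8q - 3); substituting (1/12, 1/3) gives ∇L = (0, 0), so (1/12, 1/3) is indeed a critical point.
The Hessian of L is constant: H = [[8, 4], [4, 8]].
det(H) = 8·8 − 4² = 48.
det(H) > 0 and tr(H) = 16 > 0, so H is positive definite and the point is a local minimum.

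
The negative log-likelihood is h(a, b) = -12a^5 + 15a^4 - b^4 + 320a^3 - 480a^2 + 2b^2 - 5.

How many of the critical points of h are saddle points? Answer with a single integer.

6

h separates as a function of a plus a function of b, so ∇h=0 decouples.
∂h/∂a = -60a(a - 4)(a - 1)(a + 4) = 0 at a ∈ {-4, 0, 1, 4}; ∂h/∂b = -4b(b - 1)(b + 1) = 0 at b ∈ {-1, 0, 1}.
The Hessian is diagonal: diag(h_aa, h_bb). Second derivatives: h_aa(-4)=9600, h_aa(0)=-960, h_aa(1)=900, h_aa(4)=-5760; h_bb(-1)=-8, h_bb(0)=4, h_bb(1)=-8.
Saddle points occur where the two diagonal entries have opposite signs: (-4, -1), (-4, 1), (0, 0), (1, -1), (1, 1), (4, 0). Count: 6.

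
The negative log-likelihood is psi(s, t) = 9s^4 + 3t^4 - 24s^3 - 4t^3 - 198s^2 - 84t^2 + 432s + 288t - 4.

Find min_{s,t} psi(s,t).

-3177

psi(s,t) separates as P(s) + Q(t) − 4, so its minimum is min P + min Q − 4.
P'(s) = 36(s - 4)(s - 1)(s + 3) vanishes at s ∈ {-3, 1, 4}; Q'(t) = 12(t - 3)(t - 2)(t + 4) vanishes at t ∈ {-4, 2, 3}.
Local minima of P (where P''>0): P(-3)=-1701, P(4)=-672. Local minima of Q: Q(-4)=-1472, Q(3)=243.
So the global minimum of psi is P(-3) + Q(-4) − 4 = -1701 − 1472 − 4 = -3177, attained at (-3, -4).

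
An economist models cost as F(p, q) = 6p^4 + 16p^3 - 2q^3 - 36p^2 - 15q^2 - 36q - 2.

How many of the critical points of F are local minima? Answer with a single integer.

2

F separates as a function of p plus a function of q, so ∇F=0 decouples.
∂F/∂p = 24p(p - 1)(p + 3) = 0 at p ∈ {-3, 0, 1}; ∂F/∂q = -6(q + 2)(q + 3) = 0 at q ∈ {-3, -2}.
The Hessian is diagonal: diag(F_pp, F_qq). Second derivatives: F_pp(-3)=288, F_pp(0)=-72, F_pp(1)=96; F_qq(-3)=6, F_qq(-2)=-6.
Local minima occur where both diagonal entries positive: (-3, -3), (1, -3). Count: 2.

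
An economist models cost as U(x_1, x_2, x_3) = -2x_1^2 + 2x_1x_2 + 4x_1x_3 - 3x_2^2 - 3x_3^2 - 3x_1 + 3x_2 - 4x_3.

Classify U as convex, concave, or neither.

U is quadratic, so its Hessian is the constant matrix H = [[-4, 2, 4], [2, -6, 0], [4, 0, -6]].
Leading principal minors: -4, 20, -24.
Signs alternate −, +, − ⇒ H ≺ 0 ⇒ concave.

concave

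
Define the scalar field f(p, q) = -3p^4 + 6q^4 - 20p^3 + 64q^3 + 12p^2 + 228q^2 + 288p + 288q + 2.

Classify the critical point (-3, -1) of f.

The mixed partial ∂²f/∂p∂q is 0, so the Hessian at any point is diag(f_pp, f_qq) = diag(12(-3p^2 - 10p + 2), 24(3q^2 + 16q + 19)).
At (-3, -1): H = diag(60, 144).
Both eigenvalues are positive, so H is positive definite: a local minimum.

local minimum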